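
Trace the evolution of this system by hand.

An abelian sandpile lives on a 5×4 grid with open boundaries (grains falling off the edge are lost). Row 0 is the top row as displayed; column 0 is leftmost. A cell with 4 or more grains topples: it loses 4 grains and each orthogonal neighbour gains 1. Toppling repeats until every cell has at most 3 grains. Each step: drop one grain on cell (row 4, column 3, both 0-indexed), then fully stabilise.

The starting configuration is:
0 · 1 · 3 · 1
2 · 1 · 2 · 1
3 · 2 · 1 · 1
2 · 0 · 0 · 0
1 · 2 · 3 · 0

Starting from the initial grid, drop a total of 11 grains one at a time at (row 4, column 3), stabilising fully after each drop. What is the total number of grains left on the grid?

30

0) 0 · 1 · 3 · 1
2 · 1 · 2 · 1
3 · 2 · 1 · 1
2 · 0 · 0 · 0
1 · 2 · 3 · 0
1) 0 · 1 · 3 · 1
2 · 1 · 2 · 1
3 · 2 · 1 · 1
2 · 0 · 0 · 0
1 · 2 · 3 · 1
2) 0 · 1 · 3 · 1
2 · 1 · 2 · 1
3 · 2 · 1 · 1
2 · 0 · 0 · 0
1 · 2 · 3 · 2
3) 0 · 1 · 3 · 1
2 · 1 · 2 · 1
3 · 2 · 1 · 1
2 · 0 · 0 · 0
1 · 2 · 3 · 3
4) 0 · 1 · 3 · 1
2 · 1 · 2 · 1
3 · 2 · 1 · 1
2 · 0 · 1 · 1
1 · 3 · 0 · 1
5) 0 · 1 · 3 · 1
2 · 1 · 2 · 1
3 · 2 · 1 · 1
2 · 0 · 1 · 1
1 · 3 · 0 · 2
6) 0 · 1 · 3 · 1
2 · 1 · 2 · 1
3 · 2 · 1 · 1
2 · 0 · 1 · 1
1 · 3 · 0 · 3
7) 0 · 1 · 3 · 1
2 · 1 · 2 · 1
3 · 2 · 1 · 1
2 · 0 · 1 · 2
1 · 3 · 1 · 0
8) 0 · 1 · 3 · 1
2 · 1 · 2 · 1
3 · 2 · 1 · 1
2 · 0 · 1 · 2
1 · 3 · 1 · 1
9) 0 · 1 · 3 · 1
2 · 1 · 2 · 1
3 · 2 · 1 · 1
2 · 0 · 1 · 2
1 · 3 · 1 · 2
10) 0 · 1 · 3 · 1
2 · 1 · 2 · 1
3 · 2 · 1 · 1
2 · 0 · 1 · 2
1 · 3 · 1 · 3
11) 0 · 1 · 3 · 1
2 · 1 · 2 · 1
3 · 2 · 1 · 1
2 · 0 · 1 · 3
1 · 3 · 2 · 0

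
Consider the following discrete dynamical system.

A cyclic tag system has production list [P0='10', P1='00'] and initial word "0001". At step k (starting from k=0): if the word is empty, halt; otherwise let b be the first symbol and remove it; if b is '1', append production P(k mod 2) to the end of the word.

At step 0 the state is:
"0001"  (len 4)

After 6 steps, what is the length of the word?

0) "0001"  (len 4)
1) "001"  (len 3)
2) "01"  (len 2)
3) "1"  (len 1)
4) "00"  (len 2)
5) "0"  (len 1)
6) (halted — word empty)

0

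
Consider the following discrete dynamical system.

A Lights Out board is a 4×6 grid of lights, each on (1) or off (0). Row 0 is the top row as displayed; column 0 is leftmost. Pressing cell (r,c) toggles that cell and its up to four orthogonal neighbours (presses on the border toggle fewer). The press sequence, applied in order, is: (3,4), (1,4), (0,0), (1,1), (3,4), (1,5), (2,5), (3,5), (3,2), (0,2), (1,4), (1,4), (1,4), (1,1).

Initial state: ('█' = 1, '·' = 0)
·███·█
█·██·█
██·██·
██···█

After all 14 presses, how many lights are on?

15

k=0  ·███·█
█·██·█
██·██·
██···█
k=1  ·███·█
█·██·█
██·█··
██·██·
k=2  ·█████
█·█·█·
██·██·
██·██·
k=3  █·████
··█·█·
██·██·
██·██·
k=4  ██████
██··█·
█··██·
██·██·
k=5  ██████
██··█·
█··█··
██···█
k=6  █████·
██···█
█··█·█
██···█
k=7  █████·
██····
█··██·
██····
k=8  █████·
██····
█··███
██··██
k=9  █████·
██····
█·████
█·████
k=10  █···█·
███···
█·████
█·████
k=11  █·····
██████
█·██·█
█·████
k=12  █···█·
███···
█·████
█·████
k=13  █·····
██████
█·██·█
█·████
k=14  ██····
···███
████·█
█·████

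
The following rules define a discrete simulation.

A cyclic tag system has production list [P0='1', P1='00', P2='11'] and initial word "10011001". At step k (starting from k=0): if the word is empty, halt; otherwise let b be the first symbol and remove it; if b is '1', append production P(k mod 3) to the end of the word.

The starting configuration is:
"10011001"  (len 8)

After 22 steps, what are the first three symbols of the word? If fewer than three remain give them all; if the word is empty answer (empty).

k=0  "10011001"  (len 8)
k=1  "00110011"  (len 8)
k=2  "0110011"  (len 7)
k=3  "110011"  (len 6)
k=4  "100111"  (len 6)
k=5  "0011100"  (len 7)
k=6  "011100"  (len 6)
k=7  "11100"  (len 5)
k=8  "110000"  (len 6)
k=9  "1000011"  (len 7)
k=10  "0000111"  (len 7)
k=11  "000111"  (len 6)
k=12  "00111"  (len 5)
k=13  "0111"  (len 4)
k=14  "111"  (len 3)
k=15  "1111"  (len 4)
k=16  "1111"  (len 4)
k=17  "11100"  (len 5)
k=18  "110011"  (len 6)
k=19  "100111"  (len 6)
k=20  "0011100"  (len 7)
k=21  "011100"  (len 6)
k=22  "11100"  (len 5)

111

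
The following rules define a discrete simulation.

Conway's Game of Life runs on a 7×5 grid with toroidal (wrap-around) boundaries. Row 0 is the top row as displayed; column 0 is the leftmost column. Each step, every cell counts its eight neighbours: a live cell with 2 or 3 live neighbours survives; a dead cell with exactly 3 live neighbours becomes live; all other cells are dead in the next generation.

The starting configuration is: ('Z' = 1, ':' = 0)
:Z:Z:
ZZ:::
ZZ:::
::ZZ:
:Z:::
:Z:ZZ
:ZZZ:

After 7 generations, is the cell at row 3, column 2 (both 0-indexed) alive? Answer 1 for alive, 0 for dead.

1

t=0: :Z:Z:
ZZ:::
ZZ:::
::ZZ:
:Z:::
:Z:ZZ
:ZZZ:
t=1: :::ZZ
::::Z
Z:::Z
Z:Z::
ZZ::Z
:Z:ZZ
:Z:::
t=2: Z::ZZ
:::::
ZZ:ZZ
:::Z:
:::::
:Z:ZZ
:::::
t=3: ::::Z
:ZZ::
Z:ZZZ
Z:ZZ:
::ZZZ
:::::
::Z::
t=4: :ZZZ:
:ZZ::
Z::::
Z::::
:ZZ:Z
::Z::
:::::
t=5: :Z:Z:
Z::Z:
Z::::
Z:::Z
ZZZZ:
:ZZZ:
:Z:Z:
t=6: ZZ:Z:
ZZZ::
ZZ:::
::ZZ:
:::::
:::::
ZZ:ZZ
t=7: :::Z:
:::::
Z::ZZ
:ZZ::
:::::
Z:::Z
:Z:Z:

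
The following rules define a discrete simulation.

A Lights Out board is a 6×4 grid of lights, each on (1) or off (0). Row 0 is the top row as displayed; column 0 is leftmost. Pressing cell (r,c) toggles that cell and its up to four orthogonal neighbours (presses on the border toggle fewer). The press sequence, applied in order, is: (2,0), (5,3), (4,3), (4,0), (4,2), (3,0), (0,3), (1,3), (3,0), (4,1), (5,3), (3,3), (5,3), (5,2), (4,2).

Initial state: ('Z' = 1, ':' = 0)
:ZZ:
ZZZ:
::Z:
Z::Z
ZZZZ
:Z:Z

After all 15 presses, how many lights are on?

13

k=0  :ZZ:
ZZZ:
::Z:
Z::Z
ZZZZ
:Z:Z
k=1  :ZZ:
:ZZ:
ZZZ:
:::Z
ZZZZ
:Z:Z
k=2  :ZZ:
:ZZ:
ZZZ:
:::Z
ZZZ:
:ZZ:
k=3  :ZZ:
:ZZ:
ZZZ:
::::
ZZ:Z
:ZZZ
k=4  :ZZ:
:ZZ:
ZZZ:
Z:::
:::Z
ZZZZ
k=5  :ZZ:
:ZZ:
ZZZ:
Z:Z:
:ZZ:
ZZ:Z
k=6  :ZZ:
:ZZ:
:ZZ:
:ZZ:
ZZZ:
ZZ:Z
k=7  :Z:Z
:ZZZ
:ZZ:
:ZZ:
ZZZ:
ZZ:Z
k=8  :Z::
:Z::
:ZZZ
:ZZ:
ZZZ:
ZZ:Z
k=9  :Z::
:Z::
ZZZZ
Z:Z:
:ZZ:
ZZ:Z
k=10  :Z::
:Z::
ZZZZ
ZZZ:
Z:::
Z::Z
k=11  :Z::
:Z::
ZZZZ
ZZZ:
Z::Z
Z:Z:
k=12  :Z::
:Z::
ZZZ:
ZZ:Z
Z:::
Z:Z:
k=13  :Z::
:Z::
ZZZ:
ZZ:Z
Z::Z
Z::Z
k=14  :Z::
:Z::
ZZZ:
ZZ:Z
Z:ZZ
ZZZ:
k=15  :Z::
:Z::
ZZZ:
ZZZZ
ZZ::
ZZ::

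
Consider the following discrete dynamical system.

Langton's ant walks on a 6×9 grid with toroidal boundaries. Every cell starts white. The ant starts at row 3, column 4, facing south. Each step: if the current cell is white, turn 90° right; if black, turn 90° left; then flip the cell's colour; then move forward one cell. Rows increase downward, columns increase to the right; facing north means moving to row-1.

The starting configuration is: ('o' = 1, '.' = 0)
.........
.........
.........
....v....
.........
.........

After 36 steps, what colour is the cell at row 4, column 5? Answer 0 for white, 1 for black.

k=0  .........
.........
.........
....v....
.........
.........
k=1  .........
.........
.........
...<o....
.........
.........
k=2  .........
.........
...^.....
...oo....
.........
.........
k=3  .........
.........
...o>....
...oo....
.........
.........
k=4  .........
.........
...oo....
...ov....
.........
.........
k=5  .........
.........
...oo....
...o.>...
.........
.........
k=6  .........
.........
...oo....
...o.o...
.....v...
.........
k=7  .........
.........
...oo....
...o.o...
....<o...
.........
k=8  .........
.........
...oo....
...o^o...
....oo...
.........
k=9  .........
.........
...oo....
...oo>...
....oo...
.........
k=10  .........
.........
...oo^...
...oo....
....oo...
.........
k=11  .........
.........
...ooo>..
...oo....
....oo...
.........
k=12  .........
.........
...oooo..
...oo.v..
....oo...
.........
k=13  .........
.........
...oooo..
...oo<o..
....oo...
.........
k=14  .........
.........
...oo^o..
...oooo..
....oo...
.........
k=15  .........
.........
...o<.o..
...oooo..
....oo...
.........
k=16  .........
.........
...o..o..
...ovoo..
....oo...
.........
k=17  .........
.........
...o..o..
...o.>o..
....oo...
.........
k=18  .........
.........
...o.^o..
...o..o..
....oo...
.........
k=19  .........
.........
...o.o>..
...o..o..
....oo...
.........
k=20  .........
......^..
...o.o...
...o..o..
....oo...
.........
k=21  .........
......o>.
...o.o...
...o..o..
....oo...
.........
k=22  .........
......oo.
...o.o.v.
...o..o..
....oo...
.........
k=23  .........
......oo.
...o.o<o.
...o..o..
....oo...
.........
k=24  .........
......^o.
...o.ooo.
...o..o..
....oo...
.........
k=25  .........
.....<.o.
...o.ooo.
...o..o..
....oo...
.........
k=26  .....^...
.....o.o.
...o.ooo.
...o..o..
....oo...
.........
k=27  .....o>..
.....o.o.
...o.ooo.
...o..o..
....oo...
.........
k=28  .....oo..
.....ovo.
...o.ooo.
...o..o..
....oo...
.........
k=29  .....oo..
.....<oo.
...o.ooo.
...o..o..
....oo...
.........
k=30  .....oo..
......oo.
...o.voo.
...o..o..
....oo...
.........
k=31  .....oo..
......oo.
...o..>o.
...o..o..
....oo...
.........
k=32  .....oo..
......^o.
...o...o.
...o..o..
....oo...
.........
k=33  .....oo..
.....<.o.
...o...o.
...o..o..
....oo...
.........
k=34  .....^o..
.....o.o.
...o...o.
...o..o..
....oo...
.........
k=35  ....<.o..
.....o.o.
...o...o.
...o..o..
....oo...
.........
k=36  ....o.o..
.....o.o.
...o...o.
...o..o..
....oo...
....^....

1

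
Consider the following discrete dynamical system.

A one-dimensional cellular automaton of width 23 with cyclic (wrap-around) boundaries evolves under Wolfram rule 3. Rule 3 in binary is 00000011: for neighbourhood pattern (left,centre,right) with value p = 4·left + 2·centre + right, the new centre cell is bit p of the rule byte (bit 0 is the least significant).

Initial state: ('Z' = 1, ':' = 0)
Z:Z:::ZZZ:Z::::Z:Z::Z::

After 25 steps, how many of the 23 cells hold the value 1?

7

step 0: Z:Z:::ZZZ:Z::::Z:Z::Z::
step 1: ::::ZZ::::::ZZZ::::Z::Z
step 2: :ZZZ:::ZZZZZ::::ZZZ::Z:
step 3: Z::::ZZ::::::ZZZ::::Z::
step 4: ::ZZZ:::ZZZZZ::::ZZZ::Z
step 5: :Z::::ZZ::::::ZZZ::::Z:
step 6: Z::ZZZ:::ZZZZZ::::ZZZ::
step 7: ::Z::::ZZ::::::ZZZ::::Z
step 8: :Z::ZZZ:::ZZZZZ::::ZZZ:
step 9: Z::Z::::ZZ::::::ZZZ::::
step 10: ::Z::ZZZ:::ZZZZZ::::ZZZ
step 11: :Z::Z::::ZZ::::::ZZZ:::
step 12: Z::Z::ZZZ:::ZZZZZ::::ZZ
step 13: ::Z::Z::::ZZ::::::ZZZ::
step 14: ZZ::Z::ZZZ:::ZZZZZ::::Z
step 15: :::Z::Z::::ZZ::::::ZZZ:
step 16: ZZZ::Z::ZZZ:::ZZZZZ::::
step 17: ::::Z::Z::::ZZ::::::ZZZ
step 18: :ZZZ::Z::ZZZ:::ZZZZZ:::
step 19: Z::::Z::Z::::ZZ::::::ZZ
step 20: ::ZZZ::Z::ZZZ:::ZZZZZ::
step 21: ZZ::::Z::Z::::ZZ::::::Z
step 22: :::ZZZ::Z::ZZZ:::ZZZZZ:
step 23: ZZZ::::Z::Z::::ZZ::::::
step 24: ::::ZZZ::Z::ZZZ:::ZZZZZ
step 25: :ZZZ::::Z::Z::::ZZ:::::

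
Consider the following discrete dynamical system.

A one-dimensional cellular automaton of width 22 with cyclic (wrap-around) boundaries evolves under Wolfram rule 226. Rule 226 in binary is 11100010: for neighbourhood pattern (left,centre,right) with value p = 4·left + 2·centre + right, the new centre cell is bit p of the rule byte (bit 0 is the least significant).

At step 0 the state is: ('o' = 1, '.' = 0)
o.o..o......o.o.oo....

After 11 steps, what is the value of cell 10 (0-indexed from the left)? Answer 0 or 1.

gen 0: o.o..o......o.o.oo....
gen 1: .o..o......o.o.o.o...o
gen 2: o..o......o.o.o.o...o.
gen 3: ..o......o.o.o.o...o.o
gen 4: .o......o.o.o.o...o.o.
gen 5: o......o.o.o.o...o.o..
gen 6: ......o.o.o.o...o.o..o
gen 7: .....o.o.o.o...o.o..o.
gen 8: ....o.o.o.o...o.o..o..
gen 9: ...o.o.o.o...o.o..o...
gen 10: ..o.o.o.o...o.o..o....
gen 11: .o.o.o.o...o.o..o.....

0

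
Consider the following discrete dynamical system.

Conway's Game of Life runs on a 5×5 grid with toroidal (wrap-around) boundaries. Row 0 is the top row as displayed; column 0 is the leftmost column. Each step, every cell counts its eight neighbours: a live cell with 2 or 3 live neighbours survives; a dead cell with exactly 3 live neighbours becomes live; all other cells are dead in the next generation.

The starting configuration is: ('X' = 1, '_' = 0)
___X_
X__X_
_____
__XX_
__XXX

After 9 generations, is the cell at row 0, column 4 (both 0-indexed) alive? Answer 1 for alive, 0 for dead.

gen 0: ___X_
X__X_
_____
__XX_
__XXX
gen 1: _____
____X
__XXX
__X_X
____X
gen 2: _____
____X
X_X_X
X_X_X
___X_
gen 3: _____
X__XX
_____
X_X__
___XX
gen 4: X____
____X
XX_X_
___XX
___XX
gen 5: X__X_
_X__X
X_XX_
_____
X__X_
gen 6: XXXX_
_X___
XXXXX
_XXX_
_____
gen 7: XXX__
_____
____X
_____
X___X
gen 8: XX__X
XX___
_____
X___X
X___X
gen 9: _____
_X__X
_X__X
X___X
___X_

0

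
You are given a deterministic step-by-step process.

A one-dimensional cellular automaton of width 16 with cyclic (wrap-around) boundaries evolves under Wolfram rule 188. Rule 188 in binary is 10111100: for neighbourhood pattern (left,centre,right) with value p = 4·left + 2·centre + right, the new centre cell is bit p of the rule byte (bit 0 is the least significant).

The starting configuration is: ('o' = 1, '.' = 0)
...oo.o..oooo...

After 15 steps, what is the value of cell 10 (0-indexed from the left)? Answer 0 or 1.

1

[0] ...oo.o..oooo...
[1] ...o.ooo.ooo.o..
[2] ...oooo.ooo.ooo.
[3] ...ooo.ooo.ooo.o
[4] o..oo.ooo.ooo.oo
[5] .o.o.ooo.ooo.ooo
[6] ooooooo.ooo.ooo.
[7] oooooo.ooo.ooo.o
[8] ooooo.ooo.ooo.oo
[9] oooo.ooo.ooo.ooo
[10] ooo.ooo.ooo.oooo
[11] oo.ooo.ooo.ooooo
[12] o.ooo.ooo.oooooo
[13] .ooo.ooo.ooooooo
[14] ooo.ooo.ooooooo.
[15] oo.ooo.ooooooo.o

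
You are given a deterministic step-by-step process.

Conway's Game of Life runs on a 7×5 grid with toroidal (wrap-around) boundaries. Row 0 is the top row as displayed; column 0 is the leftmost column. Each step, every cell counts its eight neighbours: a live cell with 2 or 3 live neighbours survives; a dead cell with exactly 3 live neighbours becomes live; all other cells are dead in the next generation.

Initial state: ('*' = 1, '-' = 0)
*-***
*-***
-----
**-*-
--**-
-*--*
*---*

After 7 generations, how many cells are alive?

[0] *-***
*-***
-----
**-*-
--**-
-*--*
*---*
[1] --*--
*-*--
-----
-*-**
---*-
-**-*
--*--
[2] --**-
-*---
*****
--***
-*---
-**--
--*--
[3] -***-
-----
-----
-----
**---
-**--
-----
[4] --*--
--*--
-----
-----
***--
***--
---*-
[5] --**-
-----
-----
-*---
*-*--
*--**
---*-
[6] --**-
-----
-----
-*---
*-**-
****-
-----
[7] -----
-----
-----
-**--
*--*-
*--*-
----*

7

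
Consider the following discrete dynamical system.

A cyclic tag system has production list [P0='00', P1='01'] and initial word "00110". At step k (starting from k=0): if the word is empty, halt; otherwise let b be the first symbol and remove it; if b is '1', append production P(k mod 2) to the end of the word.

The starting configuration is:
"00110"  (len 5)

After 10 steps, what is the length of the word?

1

t=0: "00110"  (len 5)
t=1: "0110"  (len 4)
t=2: "110"  (len 3)
t=3: "1000"  (len 4)
t=4: "00001"  (len 5)
t=5: "0001"  (len 4)
t=6: "001"  (len 3)
t=7: "01"  (len 2)
t=8: "1"  (len 1)
t=9: "00"  (len 2)
t=10: "0"  (len 1)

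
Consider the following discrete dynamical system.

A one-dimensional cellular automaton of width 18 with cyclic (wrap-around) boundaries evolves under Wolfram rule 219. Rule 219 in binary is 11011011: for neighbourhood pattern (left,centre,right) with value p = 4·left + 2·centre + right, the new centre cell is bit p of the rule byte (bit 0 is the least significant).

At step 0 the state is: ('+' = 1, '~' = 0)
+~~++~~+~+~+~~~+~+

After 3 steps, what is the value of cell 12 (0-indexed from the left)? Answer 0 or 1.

1

0) +~~++~~+~+~+~~~+~+
1) +++++++~~~~~+++~~+
2) ++++++++++++++++++
3) ++++++++++++++++++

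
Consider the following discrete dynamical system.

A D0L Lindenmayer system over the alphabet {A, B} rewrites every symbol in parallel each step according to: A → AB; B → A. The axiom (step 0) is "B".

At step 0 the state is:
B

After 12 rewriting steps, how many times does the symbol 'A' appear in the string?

step 0: B
step 1: A
step 2: AB
step 3: ABA
step 4: ABAAB
step 5: ABAABABA
step 6: ABAABABAABAAB
step 7: ABAABABAABAABABAABABA
step 8: ABAABABAABAABABAABABAABAABABAABAAB
step 9: ABAABABAABAABABAABABAABAABABAABAABABAABABAABAABABAABABA
step 10: ABAABABAABAABABAABABAABAABABAABAABABAABABAABAABABAABABAABAABABAABAABABAABABAABAABABAABAAB
step 11: ABAABABAABAABABAABABAABAABABAABAABABAABABAABAABABAABABAABA…AABABAABABAABAABABAABABAABAABABAABAABABAABABAABAABABAABABA  (len 144)
step 12: ABAABABAABAABABAABABAABAABABAABAABABAABABAABAABABAABABAABA…AABABAABABAABAABABAABABAABAABABAABAABABAABABAABAABABAABAAB  (len 233)

144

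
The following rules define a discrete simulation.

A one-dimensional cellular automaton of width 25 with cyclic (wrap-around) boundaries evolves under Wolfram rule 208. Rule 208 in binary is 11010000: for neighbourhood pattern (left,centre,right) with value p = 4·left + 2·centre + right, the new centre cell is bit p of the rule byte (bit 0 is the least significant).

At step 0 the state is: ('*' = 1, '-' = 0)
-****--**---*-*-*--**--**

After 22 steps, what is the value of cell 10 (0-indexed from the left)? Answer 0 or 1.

step 0: -****--**---*-*-*--**--**
step 1: --****--**-------*--**--*
step 2: *--****--**-------*--**--
step 3: -*--****--**-------*--**-
step 4: --*--****--**-------*--**
step 5: *--*--****--**-------*--*
step 6: **--*--****--**-------*--
step 7: -**--*--****--**-------*-
step 8: --**--*--****--**-------*
step 9: *--**--*--****--**-------
step 10: -*--**--*--****--**------
step 11: --*--**--*--****--**-----
step 12: ---*--**--*--****--**----
step 13: ----*--**--*--****--**---
step 14: -----*--**--*--****--**--
step 15: ------*--**--*--****--**-
step 16: -------*--**--*--****--**
step 17: *-------*--**--*--****--*
step 18: **-------*--**--*--****--
step 19: -**-------*--**--*--****-
step 20: --**-------*--**--*--****
step 21: *--**-------*--**--*--***
step 22: **--**-------*--**--*--**

0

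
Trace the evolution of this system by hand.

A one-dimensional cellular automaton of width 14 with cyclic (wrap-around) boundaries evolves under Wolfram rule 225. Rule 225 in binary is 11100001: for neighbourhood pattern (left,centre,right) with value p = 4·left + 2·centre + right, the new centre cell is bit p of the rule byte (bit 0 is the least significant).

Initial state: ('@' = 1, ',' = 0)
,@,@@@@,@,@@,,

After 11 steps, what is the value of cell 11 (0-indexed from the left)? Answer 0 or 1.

t=0: ,@,@@@@,@,@@,,
t=1: ,,@,@@@@,@,@,@
t=2: ,,,@,@@@@,@,@,
t=3: @@,,@,@@@@,@,,
t=4: ,@,,,@,@@@@,,,
t=5: ,,,@,,@,@@@,@@
t=6: ,@,,,,,@,@@@,@
t=7: @,,@@@,,@,@@@,
t=8: ,,,,@@,,,@,@@@
t=9: ,@@,,@,@,,@,@@
t=10: @,@,,,@,,,,@,@
t=11: @@,,@,,,@@,,@,

0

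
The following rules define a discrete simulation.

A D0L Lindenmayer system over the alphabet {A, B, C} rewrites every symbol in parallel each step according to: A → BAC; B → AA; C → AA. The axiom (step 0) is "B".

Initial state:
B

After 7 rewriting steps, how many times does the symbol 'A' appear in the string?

[0] B
[1] AA
[2] BACBAC
[3] AABACAAAABACAA
[4] BACBACAABACAABACBACBACBACAABACAABACBAC
[5] AABACAAAABACAABACBACAABACAABACBACAABACAAAABACAAAABACAAAABACAABACBACAABACAABACBACAABACAAAABACAA
[6] BACBACAABACAABACBACBACBACAABACAABACBACAABACAAAABACAABACBAC…BACBACAABACAAAABACAABACBACAABACAABACBACBACBACAABACAABACBAC  (len 246)
[7] AABACAAAABACAABACBACAABACAABACBACAABACAAAABACAAAABACAAAABA…ACAAAABACAAAABACAAAABACAABACBACAABACAABACBACAABACAAAABACAA  (len 622)

362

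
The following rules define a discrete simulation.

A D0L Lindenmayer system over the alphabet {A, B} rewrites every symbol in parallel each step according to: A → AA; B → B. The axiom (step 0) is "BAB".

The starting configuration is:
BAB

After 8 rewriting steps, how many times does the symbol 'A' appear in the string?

256

k=0  BAB
k=1  BAAB
k=2  BAAAAB
k=3  BAAAAAAAAB
k=4  BAAAAAAAAAAAAAAAAB
k=5  BAAAAAAAAAAAAAAAAAAAAAAAAAAAAAAAAB
k=6  BAAAAAAAAAAAAAAAAAAAAAAAAAAAAAAAAAAAAAAAAAAAAAAAAAAAAAAAAAAAAAAAAB
k=7  BAAAAAAAAAAAAAAAAAAAAAAAAAAAAAAAAAAAAAAAAAAAAAAAAAAAAAAAAA…AAAAAAAAAAAAAAAAAAAAAAAAAAAAAAAAAAAAAAAAAAAAAAAAAAAAAAAAAB  (len 130)
k=8  BAAAAAAAAAAAAAAAAAAAAAAAAAAAAAAAAAAAAAAAAAAAAAAAAAAAAAAAAA…AAAAAAAAAAAAAAAAAAAAAAAAAAAAAAAAAAAAAAAAAAAAAAAAAAAAAAAAAB  (len 258)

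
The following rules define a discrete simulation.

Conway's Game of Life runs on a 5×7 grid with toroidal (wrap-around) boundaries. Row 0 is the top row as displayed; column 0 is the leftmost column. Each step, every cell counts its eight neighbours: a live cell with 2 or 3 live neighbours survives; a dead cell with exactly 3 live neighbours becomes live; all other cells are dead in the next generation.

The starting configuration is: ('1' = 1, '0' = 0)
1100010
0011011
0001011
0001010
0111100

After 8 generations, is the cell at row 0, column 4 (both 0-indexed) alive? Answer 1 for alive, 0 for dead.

gen 0: 1100010
0011011
0001011
0001010
0111100
gen 1: 1000010
0111000
0001000
0000011
1101011
gen 2: 0001010
0111100
0001100
0010010
0100000
gen 3: 0101000
0000010
0100010
0011100
0010100
gen 4: 0011100
0010100
0011010
0110110
0100100
gen 5: 0110110
0100010
0000010
0100010
0100000
gen 6: 1110110
0110011
0000111
0000000
1100110
gen 7: 0000000
0010000
1000101
1000000
1011110
gen 8: 0110100
0000000
1100001
1000000
0101101

1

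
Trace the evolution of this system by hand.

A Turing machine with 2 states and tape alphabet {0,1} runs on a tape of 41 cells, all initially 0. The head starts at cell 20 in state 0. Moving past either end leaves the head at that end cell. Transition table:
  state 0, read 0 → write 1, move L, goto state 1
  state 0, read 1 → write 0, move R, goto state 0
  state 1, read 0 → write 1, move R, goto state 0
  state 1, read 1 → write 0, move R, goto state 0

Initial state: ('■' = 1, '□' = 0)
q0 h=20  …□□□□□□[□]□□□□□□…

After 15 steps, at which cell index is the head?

25

t=0: q0 h=20  …□□□□□□[□]□□□□□□…
t=1: q1 h=19  …□□□□□□[□]■□□□□□…
t=2: q0 h=20  …□□□□□■[■]□□□□□□…
t=3: q0 h=21  …□□□□■□[□]□□□□□□…
t=4: q1 h=20  …□□□□□■[□]■□□□□□…
t=5: q0 h=21  …□□□□■■[■]□□□□□□…
t=6: q0 h=22  …□□□■■□[□]□□□□□□…
t=7: q1 h=21  …□□□□■■[□]■□□□□□…
t=8: q0 h=22  …□□□■■■[■]□□□□□□…
t=9: q0 h=23  …□□■■■□[□]□□□□□□…
t=10: q1 h=22  …□□□■■■[□]■□□□□□…
t=11: q0 h=23  …□□■■■■[■]□□□□□□…
t=12: q0 h=24  …□■■■■□[□]□□□□□□…
t=13: q1 h=23  …□□■■■■[□]■□□□□□…
t=14: q0 h=24  …□■■■■■[■]□□□□□□…
t=15: q0 h=25  …■■■■■□[□]□□□□□□…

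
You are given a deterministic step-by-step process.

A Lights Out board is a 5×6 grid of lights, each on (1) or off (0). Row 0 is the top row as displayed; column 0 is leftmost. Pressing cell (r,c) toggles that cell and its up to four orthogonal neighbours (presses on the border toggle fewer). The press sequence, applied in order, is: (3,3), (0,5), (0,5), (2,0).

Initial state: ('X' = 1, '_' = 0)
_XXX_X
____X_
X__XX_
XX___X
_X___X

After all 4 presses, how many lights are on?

16

t=0: _XXX_X
____X_
X__XX_
XX___X
_X___X
t=1: _XXX_X
____X_
X___X_
XXXXXX
_X_X_X
t=2: _XXXX_
____XX
X___X_
XXXXXX
_X_X_X
t=3: _XXX_X
____X_
X___X_
XXXXXX
_X_X_X
t=4: _XXX_X
X___X_
_X__X_
_XXXXX
_X_X_X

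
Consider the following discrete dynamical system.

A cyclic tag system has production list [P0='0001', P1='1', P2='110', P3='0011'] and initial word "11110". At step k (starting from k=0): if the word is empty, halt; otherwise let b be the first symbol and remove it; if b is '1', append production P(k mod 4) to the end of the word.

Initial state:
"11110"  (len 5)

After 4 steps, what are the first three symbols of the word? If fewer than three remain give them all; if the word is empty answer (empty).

[0] "11110"  (len 5)
[1] "11100001"  (len 8)
[2] "11000011"  (len 8)
[3] "1000011110"  (len 10)
[4] "0000111100011"  (len 13)

000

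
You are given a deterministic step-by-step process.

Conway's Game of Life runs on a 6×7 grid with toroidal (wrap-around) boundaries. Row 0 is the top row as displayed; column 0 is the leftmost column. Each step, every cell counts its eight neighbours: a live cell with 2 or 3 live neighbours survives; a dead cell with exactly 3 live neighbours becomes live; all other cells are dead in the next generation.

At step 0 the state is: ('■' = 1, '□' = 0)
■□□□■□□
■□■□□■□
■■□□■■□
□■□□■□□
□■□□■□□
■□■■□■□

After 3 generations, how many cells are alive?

3

[0] ■□□□■□□
■□■□□■□
■■□□■■□
□■□□■□□
□■□□■□□
■□■■□■□
[1] ■□■□■■□
■□□■□■□
■□■■■■□
□■■■■□□
■■□□■■□
■□■■□■■
[2] ■□■□□□□
■□□□□□□
■□□□□■□
□□□□□□□
□□□□□□□
□□■□□□□
[3] □□□□□□□
■□□□□□□
□□□□□□■
□□□□□□□
□□□□□□□
□■□□□□□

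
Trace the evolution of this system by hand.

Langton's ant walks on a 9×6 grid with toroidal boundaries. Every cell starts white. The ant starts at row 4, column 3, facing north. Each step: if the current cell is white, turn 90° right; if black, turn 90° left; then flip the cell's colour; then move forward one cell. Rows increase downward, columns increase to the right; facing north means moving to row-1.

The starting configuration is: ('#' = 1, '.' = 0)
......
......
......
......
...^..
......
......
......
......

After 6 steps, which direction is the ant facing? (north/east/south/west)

k=0  ......
......
......
......
...^..
......
......
......
......
k=1  ......
......
......
......
...#>.
......
......
......
......
k=2  ......
......
......
......
...##.
....v.
......
......
......
k=3  ......
......
......
......
...##.
...<#.
......
......
......
k=4  ......
......
......
......
...^#.
...##.
......
......
......
k=5  ......
......
......
......
..<.#.
...##.
......
......
......
k=6  ......
......
......
..^...
..#.#.
...##.
......
......
......

north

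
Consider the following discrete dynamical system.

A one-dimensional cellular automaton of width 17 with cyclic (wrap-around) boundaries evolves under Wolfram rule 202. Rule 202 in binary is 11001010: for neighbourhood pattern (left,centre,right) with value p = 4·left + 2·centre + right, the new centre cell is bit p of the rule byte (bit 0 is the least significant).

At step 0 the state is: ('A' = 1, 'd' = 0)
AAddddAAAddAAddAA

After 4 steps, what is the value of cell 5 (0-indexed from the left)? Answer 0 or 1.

1

[0] AAddddAAAddAAddAA
[1] AAdddAAAAdAAAdAAA
[2] AAddAAAAAdAAAdAAA
[3] AAdAAAAAAdAAAdAAA
[4] AAdAAAAAAdAAAdAAA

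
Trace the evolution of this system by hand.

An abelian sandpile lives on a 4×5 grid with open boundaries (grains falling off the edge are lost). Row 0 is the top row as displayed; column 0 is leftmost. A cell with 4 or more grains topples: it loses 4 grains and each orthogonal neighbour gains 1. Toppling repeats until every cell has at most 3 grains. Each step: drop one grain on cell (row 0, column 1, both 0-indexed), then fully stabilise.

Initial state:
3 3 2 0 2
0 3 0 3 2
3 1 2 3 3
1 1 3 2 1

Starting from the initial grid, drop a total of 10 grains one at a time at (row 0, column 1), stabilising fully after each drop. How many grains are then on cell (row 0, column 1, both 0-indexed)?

0

gen 0: 3 3 2 0 2
0 3 0 3 2
3 1 2 3 3
1 1 3 2 1
gen 1: 0 2 3 0 2
2 0 1 3 2
3 2 2 3 3
1 1 3 2 1
gen 2: 0 3 3 0 2
2 0 1 3 2
3 2 2 3 3
1 1 3 2 1
gen 3: 1 1 0 1 2
2 1 2 3 2
3 2 2 3 3
1 1 3 2 1
gen 4: 1 2 0 1 2
2 1 2 3 2
3 2 2 3 3
1 1 3 2 1
gen 5: 1 3 0 1 2
2 1 2 3 2
3 2 2 3 3
1 1 3 2 1
gen 6: 2 0 1 1 2
2 2 2 3 2
3 2 2 3 3
1 1 3 2 1
gen 7: 2 1 1 1 2
2 2 2 3 2
3 2 2 3 3
1 1 3 2 1
gen 8: 2 2 1 1 2
2 2 2 3 2
3 2 2 3 3
1 1 3 2 1
gen 9: 2 3 1 1 2
2 2 2 3 2
3 2 2 3 3
1 1 3 2 1
gen 10: 3 0 2 1 2
2 3 2 3 2
3 2 2 3 3
1 1 3 2 1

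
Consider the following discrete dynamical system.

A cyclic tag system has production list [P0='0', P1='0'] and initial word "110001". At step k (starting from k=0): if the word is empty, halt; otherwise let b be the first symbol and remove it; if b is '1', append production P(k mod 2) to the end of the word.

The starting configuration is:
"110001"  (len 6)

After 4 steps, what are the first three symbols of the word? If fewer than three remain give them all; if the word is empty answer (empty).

[0] "110001"  (len 6)
[1] "100010"  (len 6)
[2] "000100"  (len 6)
[3] "00100"  (len 5)
[4] "0100"  (len 4)

010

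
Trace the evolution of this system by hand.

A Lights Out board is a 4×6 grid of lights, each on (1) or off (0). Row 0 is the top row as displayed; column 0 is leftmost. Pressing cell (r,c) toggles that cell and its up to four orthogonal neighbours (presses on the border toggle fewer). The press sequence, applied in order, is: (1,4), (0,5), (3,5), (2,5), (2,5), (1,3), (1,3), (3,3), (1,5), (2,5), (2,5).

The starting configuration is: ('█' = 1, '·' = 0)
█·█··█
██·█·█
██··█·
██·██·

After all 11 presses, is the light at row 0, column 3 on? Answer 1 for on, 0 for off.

0

gen 0: █·█··█
██·█·█
██··█·
██·██·
gen 1: █·█·██
██··█·
██····
██·██·
gen 2: █·█···
██··██
██····
██·██·
gen 3: █·█···
██··██
██···█
██·█·█
gen 4: █·█···
██··█·
██··█·
██·█··
gen 5: █·█···
██··██
██···█
██·█·█
gen 6: █·██··
████·█
██·█·█
██·█·█
gen 7: █·█···
██··██
██···█
██·█·█
gen 8: █·█···
██··██
██·█·█
███·██
gen 9: █·█··█
██····
██·█··
███·██
gen 10: █·█··█
██···█
██·███
███·█·
gen 11: █·█··█
██····
██·█··
███·██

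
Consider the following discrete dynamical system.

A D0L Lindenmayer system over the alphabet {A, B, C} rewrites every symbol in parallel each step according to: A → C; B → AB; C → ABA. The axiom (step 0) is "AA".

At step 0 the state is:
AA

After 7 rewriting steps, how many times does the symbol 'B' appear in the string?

28

[0] AA
[1] CC
[2] ABAABA
[3] CABCCABC
[4] ABACABABAABACABABA
[5] CABCABACABCABCCABCABACABCABC
[6] ABACABABACABCABACABABACABABAABACABABACABCABACABABACABABA
[7] CABCABACABCABCABACABABACABCABACABCABCABACABCABCCABCABACABCABCABACABABACABCABACABCABCABACABCABC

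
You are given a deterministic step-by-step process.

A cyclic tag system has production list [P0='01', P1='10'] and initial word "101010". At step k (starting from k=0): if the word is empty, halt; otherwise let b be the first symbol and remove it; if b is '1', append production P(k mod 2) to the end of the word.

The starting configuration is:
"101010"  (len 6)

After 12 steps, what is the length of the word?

[0] "101010"  (len 6)
[1] "0101001"  (len 7)
[2] "101001"  (len 6)
[3] "0100101"  (len 7)
[4] "100101"  (len 6)
[5] "0010101"  (len 7)
[6] "010101"  (len 6)
[7] "10101"  (len 5)
[8] "010110"  (len 6)
[9] "10110"  (len 5)
[10] "011010"  (len 6)
[11] "11010"  (len 5)
[12] "101010"  (len 6)

6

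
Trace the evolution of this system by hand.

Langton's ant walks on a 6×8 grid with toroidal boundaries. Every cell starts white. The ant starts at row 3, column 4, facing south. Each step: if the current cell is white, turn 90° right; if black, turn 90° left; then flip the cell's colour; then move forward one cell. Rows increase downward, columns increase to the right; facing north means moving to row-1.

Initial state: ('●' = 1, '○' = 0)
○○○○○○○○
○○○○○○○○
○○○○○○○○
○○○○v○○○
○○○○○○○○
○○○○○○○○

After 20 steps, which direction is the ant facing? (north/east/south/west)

north

k=0  ○○○○○○○○
○○○○○○○○
○○○○○○○○
○○○○v○○○
○○○○○○○○
○○○○○○○○
k=1  ○○○○○○○○
○○○○○○○○
○○○○○○○○
○○○<●○○○
○○○○○○○○
○○○○○○○○
k=2  ○○○○○○○○
○○○○○○○○
○○○^○○○○
○○○●●○○○
○○○○○○○○
○○○○○○○○
k=3  ○○○○○○○○
○○○○○○○○
○○○●>○○○
○○○●●○○○
○○○○○○○○
○○○○○○○○
k=4  ○○○○○○○○
○○○○○○○○
○○○●●○○○
○○○●v○○○
○○○○○○○○
○○○○○○○○
k=5  ○○○○○○○○
○○○○○○○○
○○○●●○○○
○○○●○>○○
○○○○○○○○
○○○○○○○○
k=6  ○○○○○○○○
○○○○○○○○
○○○●●○○○
○○○●○●○○
○○○○○v○○
○○○○○○○○
k=7  ○○○○○○○○
○○○○○○○○
○○○●●○○○
○○○●○●○○
○○○○<●○○
○○○○○○○○
k=8  ○○○○○○○○
○○○○○○○○
○○○●●○○○
○○○●^●○○
○○○○●●○○
○○○○○○○○
k=9  ○○○○○○○○
○○○○○○○○
○○○●●○○○
○○○●●>○○
○○○○●●○○
○○○○○○○○
k=10  ○○○○○○○○
○○○○○○○○
○○○●●^○○
○○○●●○○○
○○○○●●○○
○○○○○○○○
k=11  ○○○○○○○○
○○○○○○○○
○○○●●●>○
○○○●●○○○
○○○○●●○○
○○○○○○○○
k=12  ○○○○○○○○
○○○○○○○○
○○○●●●●○
○○○●●○v○
○○○○●●○○
○○○○○○○○
k=13  ○○○○○○○○
○○○○○○○○
○○○●●●●○
○○○●●<●○
○○○○●●○○
○○○○○○○○
k=14  ○○○○○○○○
○○○○○○○○
○○○●●^●○
○○○●●●●○
○○○○●●○○
○○○○○○○○
k=15  ○○○○○○○○
○○○○○○○○
○○○●<○●○
○○○●●●●○
○○○○●●○○
○○○○○○○○
k=16  ○○○○○○○○
○○○○○○○○
○○○●○○●○
○○○●v●●○
○○○○●●○○
○○○○○○○○
k=17  ○○○○○○○○
○○○○○○○○
○○○●○○●○
○○○●○>●○
○○○○●●○○
○○○○○○○○
k=18  ○○○○○○○○
○○○○○○○○
○○○●○^●○
○○○●○○●○
○○○○●●○○
○○○○○○○○
k=19  ○○○○○○○○
○○○○○○○○
○○○●○●>○
○○○●○○●○
○○○○●●○○
○○○○○○○○
k=20  ○○○○○○○○
○○○○○○^○
○○○●○●○○
○○○●○○●○
○○○○●●○○
○○○○○○○○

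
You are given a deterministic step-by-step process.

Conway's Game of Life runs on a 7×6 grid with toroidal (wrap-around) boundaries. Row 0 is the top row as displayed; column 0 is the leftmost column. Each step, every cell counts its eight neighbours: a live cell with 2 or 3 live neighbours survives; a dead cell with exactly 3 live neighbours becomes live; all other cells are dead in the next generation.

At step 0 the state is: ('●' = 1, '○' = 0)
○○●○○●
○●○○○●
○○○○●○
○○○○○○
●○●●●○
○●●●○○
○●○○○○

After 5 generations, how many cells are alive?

step 0: ○○●○○●
○●○○○●
○○○○●○
○○○○○○
●○●●●○
○●●●○○
○●○○○○
step 1: ○●●○○○
●○○○●●
○○○○○○
○○○○●●
○○○○●○
●○○○●○
●●○●○○
step 2: ○○●●●○
●●○○○●
●○○○○○
○○○○●●
○○○●●○
●●○●●○
●○○●○●
step 3: ○○●●○○
●●●●●●
○●○○●○
○○○●●●
●○●○○○
●●○○○○
●○○○○○
step 4: ○○○○○○
●○○○○●
○●○○○○
●●●●●●
●○●●●○
●○○○○●
●○●○○○
step 5: ●●○○○●
●○○○○○
○○○●○○
○○○○○○
○○○○○○
●○●○●○
●●○○○●

11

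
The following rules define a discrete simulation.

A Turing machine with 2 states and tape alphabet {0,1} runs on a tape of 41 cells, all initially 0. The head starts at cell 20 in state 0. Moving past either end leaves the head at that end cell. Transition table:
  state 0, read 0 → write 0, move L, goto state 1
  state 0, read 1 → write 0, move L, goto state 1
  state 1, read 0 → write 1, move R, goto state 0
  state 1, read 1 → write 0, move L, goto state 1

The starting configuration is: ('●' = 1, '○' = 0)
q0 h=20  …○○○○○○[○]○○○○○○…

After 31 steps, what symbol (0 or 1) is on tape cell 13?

k=0  q0 h=20  …○○○○○○[○]○○○○○○…
k=1  q1 h=19  …○○○○○○[○]○○○○○○…
k=2  q0 h=20  …○○○○○●[○]○○○○○○…
k=3  q1 h=19  …○○○○○○[●]○○○○○○…
k=4  q1 h=18  …○○○○○○[○]○○○○○○…
k=5  q0 h=19  …○○○○○●[○]○○○○○○…
k=6  q1 h=18  …○○○○○○[●]○○○○○○…
k=7  q1 h=17  …○○○○○○[○]○○○○○○…
k=8  q0 h=18  …○○○○○●[○]○○○○○○…
k=9  q1 h=17  …○○○○○○[●]○○○○○○…
k=10  q1 h=16  …○○○○○○[○]○○○○○○…
k=11  q0 h=17  …○○○○○●[○]○○○○○○…
k=12  q1 h=16  …○○○○○○[●]○○○○○○…
k=13  q1 h=15  …○○○○○○[○]○○○○○○…
k=14  q0 h=16  …○○○○○●[○]○○○○○○…
k=15  q1 h=15  …○○○○○○[●]○○○○○○…
k=16  q1 h=14  …○○○○○○[○]○○○○○○…
k=17  q0 h=15  …○○○○○●[○]○○○○○○…
k=18  q1 h=14  …○○○○○○[●]○○○○○○…
k=19  q1 h=13  …○○○○○○[○]○○○○○○…
k=20  q0 h=14  …○○○○○●[○]○○○○○○…
k=21  q1 h=13  …○○○○○○[●]○○○○○○…
k=22  q1 h=12  …○○○○○○[○]○○○○○○…
k=23  q0 h=13  …○○○○○●[○]○○○○○○…
k=24  q1 h=12  …○○○○○○[●]○○○○○○…
k=25  q1 h=11  …○○○○○○[○]○○○○○○…
k=26  q0 h=12  …○○○○○●[○]○○○○○○…
k=27  q1 h=11  …○○○○○○[●]○○○○○○…
k=28  q1 h=10  …○○○○○○[○]○○○○○○…
k=29  q0 h=11  …○○○○○●[○]○○○○○○…
k=30  q1 h=10  …○○○○○○[●]○○○○○○…
k=31  q1 h= 9  …○○○○○○[○]○○○○○○…

0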